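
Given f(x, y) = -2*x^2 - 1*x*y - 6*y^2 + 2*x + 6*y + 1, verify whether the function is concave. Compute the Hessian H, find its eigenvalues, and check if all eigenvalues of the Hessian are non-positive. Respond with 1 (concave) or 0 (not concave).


The Hessian of f(x,y) = -2*x^2 - 1*x*y - 6*y^2 + 2*x + 6*y + 1 is:
H = [[-4, -1], [-1, -12]]
Trace = -4 - 12 = -16
Determinant = -4*-12 - (-1)^2 = 47
Discriminant = (-16)^2 - 4*47 = 68.0
Eigenvalues: lambda_1 = -12.1231, lambda_2 = -3.8769
The function is concave.

1


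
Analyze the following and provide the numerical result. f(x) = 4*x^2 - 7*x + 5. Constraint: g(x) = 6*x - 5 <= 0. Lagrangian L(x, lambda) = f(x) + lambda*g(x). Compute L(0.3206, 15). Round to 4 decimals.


Step 1: Evaluate f(x).
f(0.3206) = 4*0.3206^2 - 7*0.3206 + 5 = 3.1669
Step 2: Evaluate g(x).
g(0.3206) = 6*0.3206 - 5 = -3.0764
Step 3: Compute Lagrangian.
L = 3.1669 + 15*-3.0764 = -42.9791


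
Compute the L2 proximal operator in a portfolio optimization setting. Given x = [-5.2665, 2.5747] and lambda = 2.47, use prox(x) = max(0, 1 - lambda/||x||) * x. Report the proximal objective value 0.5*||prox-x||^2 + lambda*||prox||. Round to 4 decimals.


Step 1: Compute ||x||.
||x|| = 5.8622
Step 2: Compute scaling factor.
scale = max(0, 1 - 2.47/5.8622) = 0.5787
Step 3: prox(x) = [-3.0475, 1.4899]
||prox(x)|| = 3.3922
Step 4: Proximal objective.
0.5*||prox-x||^2 = 3.0505
lambda*||prox|| = 8.3787
Total = 11.4291


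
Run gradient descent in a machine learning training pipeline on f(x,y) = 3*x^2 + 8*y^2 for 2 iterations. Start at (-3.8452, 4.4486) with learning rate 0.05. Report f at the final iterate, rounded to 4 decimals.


Gradient descent on f(x,y) = 3*x^2 + 8*y^2.
Starting point: (-3.8452, 4.4486), alpha = 0.05
Step 1: grad_x = 2*3*-3.8452 = -23.0712, grad_y = 2*8*4.4486 = 71.1776
  x_1 = -3.8452 - 0.05*-23.0712 = -2.6916
  y_1 = 4.4486 - 0.05*71.1776 = 0.8897
Step 2: grad_x = 2*3*-2.6916 = -16.1498, grad_y = 2*8*0.8897 = 14.2355
  x_2 = -2.6916 - 0.05*-16.1498 = -1.8841
  y_2 = 0.8897 - 0.05*14.2355 = 0.1779
f(-1.8841, 0.1779) = 3*(-1.8841)^2 + 8*0.1779^2 = 10.9034


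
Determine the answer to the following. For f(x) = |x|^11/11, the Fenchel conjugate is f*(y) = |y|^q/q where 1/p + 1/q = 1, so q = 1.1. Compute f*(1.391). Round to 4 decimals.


The conjugate exponent q satisfies 1/p + 1/q = 1.
p = 11, so q = 11/(11 - 1) = 1.1
|y|^q = 1.391^1.1 = 1.4377
f*(1.391) = 1.4377 / 1.1 = 1.307


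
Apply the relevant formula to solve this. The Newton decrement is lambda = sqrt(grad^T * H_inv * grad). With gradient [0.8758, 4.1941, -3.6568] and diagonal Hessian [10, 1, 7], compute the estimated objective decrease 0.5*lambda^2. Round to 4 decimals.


Step 1: H is diagonal, so H^(-1) * g = [0.0876, 4.1941, -0.5224].
Step 2: g^T H^(-1) g = sum_i g_i^2 / H_ii
  = (0.8758)^2/10 + (4.1941)^2/1 + (-3.6568)^2/7
  = 0.0767 + 17.5905 + 1.9103 = 19.5775
Step 3: Objective decrease = 0.5 * g^T H^(-1) g = 9.7887


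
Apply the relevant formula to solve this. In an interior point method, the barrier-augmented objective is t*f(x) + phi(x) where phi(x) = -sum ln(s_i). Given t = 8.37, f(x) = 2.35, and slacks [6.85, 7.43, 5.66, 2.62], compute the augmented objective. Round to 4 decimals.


Step 1: Compute log-barrier.
ln values: [1.9242, 2.0055, 1.7334, 0.9632]
phi = -(1.9242 + 2.0055 + 1.7334 + 0.9632) = -6.6264
Step 2: Compute augmented objective.
t*f(x) = 8.37*2.35 = 19.6695
Total = 19.6695 - 6.6264 = 13.0431


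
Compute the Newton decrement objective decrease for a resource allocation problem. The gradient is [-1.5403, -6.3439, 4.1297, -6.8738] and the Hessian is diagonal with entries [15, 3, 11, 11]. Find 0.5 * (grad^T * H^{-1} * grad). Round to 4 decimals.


Step 1: H is diagonal, so H^(-1) * g = [-0.1027, -2.1146, 0.3754, -0.6249].
Step 2: g^T H^(-1) g = sum_i g_i^2 / H_ii
  = (-1.5403)^2/15 + (-6.3439)^2/3 + (4.1297)^2/11 + (-6.8738)^2/11
  = 0.1582 + 13.415 + 1.5504 + 4.2954 = 19.419
Step 3: Objective decrease = 0.5 * g^T H^(-1) g = 9.7095


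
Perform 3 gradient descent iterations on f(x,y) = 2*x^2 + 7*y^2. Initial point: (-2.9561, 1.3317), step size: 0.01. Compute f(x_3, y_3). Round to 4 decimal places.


Gradient descent on f(x,y) = 2*x^2 + 7*y^2.
Starting point: (-2.9561, 1.3317), alpha = 0.01
Step 1: grad_x = 2*2*-2.9561 = -11.8244, grad_y = 2*7*1.3317 = 18.6438
  x_1 = -2.9561 - 0.01*-11.8244 = -2.8379
  y_1 = 1.3317 - 0.01*18.6438 = 1.1453
Step 2: grad_x = 2*2*-2.8379 = -11.3514, grad_y = 2*7*1.1453 = 16.0337
  x_2 = -2.8379 - 0.01*-11.3514 = -2.7243
  y_2 = 1.1453 - 0.01*16.0337 = 0.9849
Step 3: grad_x = 2*2*-2.7243 = -10.8974, grad_y = 2*7*0.9849 = 13.789
  x_3 = -2.7243 - 0.01*-10.8974 = -2.6154
  y_3 = 0.9849 - 0.01*13.789 = 0.847
f(-2.6154, 0.847) = 2*(-2.6154)^2 + 7*0.847^2 = 18.7026


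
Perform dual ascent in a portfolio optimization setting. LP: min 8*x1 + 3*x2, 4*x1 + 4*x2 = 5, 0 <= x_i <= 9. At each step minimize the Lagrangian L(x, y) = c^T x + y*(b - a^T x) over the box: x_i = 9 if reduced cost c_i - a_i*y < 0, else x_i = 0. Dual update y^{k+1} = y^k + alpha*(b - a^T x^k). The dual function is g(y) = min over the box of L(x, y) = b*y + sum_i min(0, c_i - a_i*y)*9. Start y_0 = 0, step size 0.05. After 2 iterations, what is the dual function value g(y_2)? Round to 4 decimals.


Dual ascent for LP: min 8*x1 + 3*x2, 4*x1 + 4*x2 = 5, 0 <= x_i <= 9
Step 1: y^k = 0.0, reduced costs: (8.0, 3.0)
  x^k = (0.0, 0.0), subgradient = b - a^T x = 5.0
  y^{k+1} = 0.0 + 0.05*5.0 = 0.25
Step 2: y^k = 0.25, reduced costs: (7.0, 2.0)
  x^k = (0.0, 0.0), subgradient = b - a^T x = 5.0
  y^{k+1} = 0.25 + 0.05*5.0 = 0.5
Dual objective at y_2 = 0.5: reduced costs (6.0, 1.0), box minimizer x = (0.0, 0.0)
g(y_2) = b*y + (c1 - a1*y)*x1 + (c2 - a2*y)*x2 = 5*0.5 + 6.0*0.0 + 1.0*0.0 = 2.5 + 0.0 + 0.0 = 2.5


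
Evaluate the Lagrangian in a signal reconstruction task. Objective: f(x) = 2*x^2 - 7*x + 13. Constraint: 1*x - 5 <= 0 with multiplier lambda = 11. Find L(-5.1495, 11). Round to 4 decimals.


Step 1: Evaluate f(x).
f(-5.1495) = 2*(-5.1495)^2 - 7*(-5.1495) + 13 = 102.0812
Step 2: Evaluate g(x).
g(-5.1495) = 1*-5.1495 - 5 = -10.1495
Step 3: Compute Lagrangian.
L = 102.0812 + 11*-10.1495 = -9.5633


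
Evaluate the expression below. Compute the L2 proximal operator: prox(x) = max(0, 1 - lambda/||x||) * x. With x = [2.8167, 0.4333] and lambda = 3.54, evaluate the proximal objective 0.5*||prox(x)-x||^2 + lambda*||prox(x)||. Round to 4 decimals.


Step 1: Compute ||x||.
||x|| = 2.8498
Step 2: Compute scaling factor.
scale = max(0, 1 - 3.54/2.8498) = 0.0
Step 3: prox(x) = [0.0, 0.0]
||prox(x)|| = 0.0
Step 4: Proximal objective.
0.5*||prox-x||^2 = 4.0608
lambda*||prox|| = 0.0
Total = 4.0608


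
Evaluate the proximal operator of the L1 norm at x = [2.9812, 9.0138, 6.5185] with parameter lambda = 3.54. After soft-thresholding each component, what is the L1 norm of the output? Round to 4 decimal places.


Soft-thresholding with lambda = 3.54:
prox(2.9812) = sign(2.9812)*max(|2.9812| - 3.54, 0) = 0.0
prox(9.0138) = sign(9.0138)*max(|9.0138| - 3.54, 0) = 5.4738
prox(6.5185) = sign(6.5185)*max(|6.5185| - 3.54, 0) = 2.9785
prox(x) = [0.0, 5.4738, 2.9785]
||prox(x)||_1 = 0.0 + 5.4738 + 2.9785 = 8.4523


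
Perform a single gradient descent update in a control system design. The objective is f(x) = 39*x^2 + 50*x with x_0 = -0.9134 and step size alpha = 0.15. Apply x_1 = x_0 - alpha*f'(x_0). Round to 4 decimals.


We compute the gradient at x_0 and apply the update.
f'(x) = 78*x + 50
f'(-0.9134) = 78*-0.9134 + 50 = -21.2452
x_1 = -0.9134 - 0.15*-21.2452 = 2.2734


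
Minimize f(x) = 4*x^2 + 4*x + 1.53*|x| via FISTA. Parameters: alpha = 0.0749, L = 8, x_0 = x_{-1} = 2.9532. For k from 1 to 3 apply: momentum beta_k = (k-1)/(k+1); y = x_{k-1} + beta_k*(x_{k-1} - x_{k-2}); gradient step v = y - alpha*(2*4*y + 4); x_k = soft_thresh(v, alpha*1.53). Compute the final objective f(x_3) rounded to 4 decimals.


FISTA on f(x) = 4*x^2 + 4*x + 1.53*|x|
L = 8, alpha = 0.0749
Iteration 1: beta = 0.0, y = 2.9532 + 0.0*(2.9532 - 2.9532) = 2.9532
  grad(y) = 27.6256, v = y - alpha*grad = 0.884
  prox(v) = soft_thresh(0.884, 0.1146) = 0.7694
Iteration 2: beta = 0.3333, y = 0.7694 + 0.3333*(0.7694 - 2.9532) = 0.0415
  grad(y) = 4.3322, v = y - alpha*grad = -0.283
  prox(v) = soft_thresh(-0.283, 0.1146) = -0.1684
Iteration 3: beta = 0.5, y = -0.1684 + 0.5*(-0.1684 - 0.7694) = -0.6373
  grad(y) = -1.0981, v = y - alpha*grad = -0.555
  prox(v) = soft_thresh(-0.555, 0.1146) = -0.4404
f(x_3) = 4*(-0.4404)^2 + 4*(-0.4404) + 1.53*|-0.4404| = -0.312


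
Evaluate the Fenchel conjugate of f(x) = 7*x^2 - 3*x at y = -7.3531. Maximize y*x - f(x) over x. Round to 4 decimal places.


f*(y) = sup_x {y*x - a*x^2 - b*x} = sup_x {(y-b)*x - a*x^2}
FOC: (y - b) - 2a*x = 0 => x* = (y - b)/(2a)
x* = (-7.3531 + 3)/(2*7) = -0.3109
f*(-7.3531) = (y-b)^2/(4a) = (-7.3531 + 3)^2/(4*7)
= 18.9495/28 = 0.6768


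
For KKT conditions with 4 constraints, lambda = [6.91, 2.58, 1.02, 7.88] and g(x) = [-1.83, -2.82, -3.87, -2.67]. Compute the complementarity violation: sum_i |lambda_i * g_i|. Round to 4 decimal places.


KKT complementary slackness check:
lambda_1 * g_1 = 6.91 * -1.83 = -12.6453
lambda_2 * g_2 = 2.58 * -2.82 = -7.2756
lambda_3 * g_3 = 1.02 * -3.87 = -3.9474
lambda_4 * g_4 = 7.88 * -2.67 = -21.0396
Total violation = 12.6453 + 7.2756 + 3.9474 + 21.0396 = 44.9079


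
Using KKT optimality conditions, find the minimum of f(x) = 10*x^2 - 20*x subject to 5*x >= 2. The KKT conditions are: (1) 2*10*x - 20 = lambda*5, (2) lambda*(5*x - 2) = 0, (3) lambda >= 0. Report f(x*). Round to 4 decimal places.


Step 1: Try lambda = 0 (constraint inactive).
Stationarity: 2*10*x - 20 = 0
x* = 20/(2*10) = 1.0
Check constraint: 5*1.0 = 5.0 >= 2 -- satisfied.
Step 2: Compute optimal value.
f(x*) = 10*1.0^2 - 20*1.0 = -10.0


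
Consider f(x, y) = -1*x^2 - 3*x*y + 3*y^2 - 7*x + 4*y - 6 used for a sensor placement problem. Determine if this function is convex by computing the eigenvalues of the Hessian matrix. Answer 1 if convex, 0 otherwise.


The Hessian of f(x,y) = -1*x^2 - 3*x*y + 3*y^2 - 7*x + 4*y - 6 is:
H = [[-2, -3], [-3, 6]]
Trace = -2 + 6 = 4
Determinant = -2*6 - (-3)^2 = -21
Discriminant = (4)^2 - 4*-21 = 100.0
Eigenvalues: lambda_1 = -3.0, lambda_2 = 7.0
The function is not convex.

0


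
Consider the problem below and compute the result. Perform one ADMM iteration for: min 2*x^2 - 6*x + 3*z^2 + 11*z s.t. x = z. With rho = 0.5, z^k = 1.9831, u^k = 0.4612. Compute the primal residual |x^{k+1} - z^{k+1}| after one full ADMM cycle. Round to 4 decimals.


ADMM iteration with rho = 0.5, z^k = 1.9831, u^k = 0.4612
Step 1: x-update.
Minimize 2*x^2 - 6*x + (0.5/2)*(x - 1.9831 + 0.4612)^2
FOC: (2*2 + 0.5)*x = 6 + 0.5*(1.9831 - 0.4612)
x^{k+1} = 1.5024
Step 2: z-update.
Minimize 3*z^2 + 11*z + (0.5/2)*(1.5024 - z + 0.4612)^2
FOC: (2*3 + 0.5)*z = -11 + 0.5*(1.5024 + 0.4612)
z^{k+1} = -1.5413
Step 3: u-update.
u^{k+1} = 0.4612 + 1.5024 + 1.5413 = 3.5049
Step 4: Primal residual = |1.5024 + 1.5413| = 3.0437


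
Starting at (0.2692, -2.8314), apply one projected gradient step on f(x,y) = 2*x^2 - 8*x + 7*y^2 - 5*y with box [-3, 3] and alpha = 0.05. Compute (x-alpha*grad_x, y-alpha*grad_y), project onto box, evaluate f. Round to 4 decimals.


Step 1: Compute gradient at (0.2692, -2.8314).
grad_x = 2*2*0.2692 - 8 = -6.9232
grad_y = 2*7*-2.8314 - 5 = -44.6396
Step 2: Gradient step.
x_raw = 0.2692 - 0.05*-6.9232 = 0.6154
y_raw = -2.8314 - 0.05*-44.6396 = -0.5994
Step 3: Project onto [-3, 3].
x_proj = clip(0.6154) = 0.6154
y_proj = clip(-0.5994) = -0.5994
Step 4: Evaluate f.
f(0.6154, -0.5994) = 1.3467


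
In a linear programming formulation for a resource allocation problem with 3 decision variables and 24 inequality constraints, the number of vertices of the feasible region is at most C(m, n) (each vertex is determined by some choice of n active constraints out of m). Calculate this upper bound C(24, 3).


Each vertex corresponds to some choice of n active constraints out of m, so the number of vertices is at most C(m, n) = m! / (n!(m-n)!).
m = 24, n = 3
Numerator: 24 * 23 * 22
Denominator: 3! = 6
C(24, 3) = 2024


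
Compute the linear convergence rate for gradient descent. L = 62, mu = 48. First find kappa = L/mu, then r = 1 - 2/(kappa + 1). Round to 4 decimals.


Step 1: Compute the condition number.
kappa = L/mu = 62/48 = 1.2917
Step 2: Compute the convergence rate.
r = 1 - 2/(kappa + 1) = 1 - 2*mu/(L + mu) = (L - mu)/(L + mu) = 14/110 = 0.1273


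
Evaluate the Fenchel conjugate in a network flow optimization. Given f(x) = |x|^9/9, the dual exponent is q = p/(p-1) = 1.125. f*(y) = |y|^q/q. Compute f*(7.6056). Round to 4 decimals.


The conjugate exponent q satisfies 1/p + 1/q = 1.
p = 9, so q = 9/(9 - 1) = 1.125
|y|^q = 7.6056^1.125 = 9.8011
f*(7.6056) = 9.8011 / 1.125 = 8.7121


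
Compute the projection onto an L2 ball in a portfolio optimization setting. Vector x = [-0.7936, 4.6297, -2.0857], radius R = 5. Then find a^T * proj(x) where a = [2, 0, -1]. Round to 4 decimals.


Step 1: Compute ||x|| (intermediates to 6 decimals).
||x|| = sqrt((-0.7936)^2 + 4.6297^2 + (-2.0857)^2) = 5.139462
Step 2: Project.
Since ||x|| > R, scale = R/||x|| = 5/5.139462 = 0.972864, proj(x) = scale * x
proj(x) = [-0.772065, 4.504068, -2.029102]
Step 3: Dot product.
a^T * proj(x) = 2*(-0.772065) + 0*4.504068 - 1*(-2.029102) = 0.485


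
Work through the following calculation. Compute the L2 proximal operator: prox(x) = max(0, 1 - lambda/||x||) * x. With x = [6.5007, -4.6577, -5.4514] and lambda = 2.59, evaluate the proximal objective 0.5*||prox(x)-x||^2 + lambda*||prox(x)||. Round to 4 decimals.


Step 1: Compute ||x||.
||x|| = 9.6784
Step 2: Compute scaling factor.
scale = max(0, 1 - 2.59/9.6784) = 0.7324
Step 3: prox(x) = [4.7611, -3.4113, -3.9926]
||prox(x)|| = 7.0884
Step 4: Proximal objective.
0.5*||prox-x||^2 = 3.3541
lambda*||prox|| = 18.359
Total = 21.713


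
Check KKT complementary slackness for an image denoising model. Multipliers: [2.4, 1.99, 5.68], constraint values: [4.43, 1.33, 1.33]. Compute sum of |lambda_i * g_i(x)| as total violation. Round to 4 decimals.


KKT complementary slackness check:
lambda_1 * g_1 = 2.4 * 4.43 = 10.632
lambda_2 * g_2 = 1.99 * 1.33 = 2.6467
lambda_3 * g_3 = 5.68 * 1.33 = 7.5544
Total violation = 10.632 + 2.6467 + 7.5544 = 20.8331


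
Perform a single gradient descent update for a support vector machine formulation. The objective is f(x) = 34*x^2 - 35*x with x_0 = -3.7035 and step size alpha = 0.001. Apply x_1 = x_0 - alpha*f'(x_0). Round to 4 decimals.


We compute the gradient at x_0 and apply the update.
f'(x) = 68*x - 35
f'(-3.7035) = 68*-3.7035 - 35 = -286.838
x_1 = -3.7035 - 0.001*-286.838 = -3.4167


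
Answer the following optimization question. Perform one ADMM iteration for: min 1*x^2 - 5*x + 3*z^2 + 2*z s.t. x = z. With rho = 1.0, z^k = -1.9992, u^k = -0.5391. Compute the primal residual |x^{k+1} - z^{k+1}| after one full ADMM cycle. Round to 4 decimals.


ADMM iteration with rho = 1.0, z^k = -1.9992, u^k = -0.5391
Step 1: x-update.
Minimize 1*x^2 - 5*x + (1.0/2)*(x + 1.9992 - 0.5391)^2
FOC: (2*1 + 1.0)*x = 5 + 1.0*(-1.9992 + 0.5391)
x^{k+1} = 1.18
Step 2: z-update.
Minimize 3*z^2 + 2*z + (1.0/2)*(1.18 - z - 0.5391)^2
FOC: (2*3 + 1.0)*z = -2 + 1.0*(1.18 - 0.5391)
z^{k+1} = -0.1942
Step 3: u-update.
u^{k+1} = -0.5391 + 1.18 + 0.1942 = 0.835
Step 4: Primal residual = |1.18 + 0.1942| = 1.3741


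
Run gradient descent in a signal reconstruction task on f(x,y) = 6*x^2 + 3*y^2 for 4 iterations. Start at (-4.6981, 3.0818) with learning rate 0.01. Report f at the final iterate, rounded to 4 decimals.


Gradient descent on f(x,y) = 6*x^2 + 3*y^2.
Starting point: (-4.6981, 3.0818), alpha = 0.01
Step 1: grad_x = 2*6*-4.6981 = -56.3772, grad_y = 2*3*3.0818 = 18.4908
  x_1 = -4.6981 - 0.01*-56.3772 = -4.1343
  y_1 = 3.0818 - 0.01*18.4908 = 2.8969
Step 2: grad_x = 2*6*-4.1343 = -49.6119, grad_y = 2*3*2.8969 = 17.3814
  x_2 = -4.1343 - 0.01*-49.6119 = -3.6382
  y_2 = 2.8969 - 0.01*17.3814 = 2.7231
Step 3: grad_x = 2*6*-3.6382 = -43.6585, grad_y = 2*3*2.7231 = 16.3385
  x_3 = -3.6382 - 0.01*-43.6585 = -3.2016
  y_3 = 2.7231 - 0.01*16.3385 = 2.5597
Step 4: grad_x = 2*6*-3.2016 = -38.4195, grad_y = 2*3*2.5597 = 15.3582
  x_4 = -3.2016 - 0.01*-38.4195 = -2.8174
  y_4 = 2.5597 - 0.01*15.3582 = 2.4061
f(-2.8174, 2.4061) = 6*(-2.8174)^2 + 3*2.4061^2 = 64.9956


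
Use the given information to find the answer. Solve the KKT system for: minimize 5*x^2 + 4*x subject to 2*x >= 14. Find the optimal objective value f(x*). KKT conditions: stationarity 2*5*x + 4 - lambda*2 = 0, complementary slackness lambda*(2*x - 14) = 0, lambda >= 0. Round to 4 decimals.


Step 1: Try lambda = 0 (constraint inactive).
x_unc = -4/(2*5) = -0.4
Check: 2*-0.4 = -0.8 < 14 -- violated!
Step 2: Constraint must be active: 2*x = 14
x* = 14/2 = 7.0
lambda = (2*5*7.0 + 4)/2 = 37.0
Step 3: Compute optimal value.
f(x*) = 5*7.0^2 + 4*7.0 = 273.0


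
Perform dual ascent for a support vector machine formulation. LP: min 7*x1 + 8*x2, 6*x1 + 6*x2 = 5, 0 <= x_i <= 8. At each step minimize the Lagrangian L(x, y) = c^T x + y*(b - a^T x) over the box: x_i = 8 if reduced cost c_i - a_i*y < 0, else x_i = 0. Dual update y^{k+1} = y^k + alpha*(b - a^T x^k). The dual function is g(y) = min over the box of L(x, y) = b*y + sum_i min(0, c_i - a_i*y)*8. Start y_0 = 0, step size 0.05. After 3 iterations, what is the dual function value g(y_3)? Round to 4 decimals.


Dual ascent for LP: min 7*x1 + 8*x2, 6*x1 + 6*x2 = 5, 0 <= x_i <= 8
Step 1: y^k = 0.0, reduced costs: (7.0, 8.0)
  x^k = (0.0, 0.0), subgradient = b - a^T x = 5.0
  y^{k+1} = 0.0 + 0.05*5.0 = 0.25
Step 2: y^k = 0.25, reduced costs: (5.5, 6.5)
  x^k = (0.0, 0.0), subgradient = b - a^T x = 5.0
  y^{k+1} = 0.25 + 0.05*5.0 = 0.5
Step 3: y^k = 0.5, reduced costs: (4.0, 5.0)
  x^k = (0.0, 0.0), subgradient = b - a^T x = 5.0
  y^{k+1} = 0.5 + 0.05*5.0 = 0.75
Dual objective at y_3 = 0.75: reduced costs (2.5, 3.5), box minimizer x = (0.0, 0.0)
g(y_3) = b*y + (c1 - a1*y)*x1 + (c2 - a2*y)*x2 = 5*0.75 + 2.5*0.0 + 3.5*0.0 = 3.75 + 0.0 + 0.0 = 3.75


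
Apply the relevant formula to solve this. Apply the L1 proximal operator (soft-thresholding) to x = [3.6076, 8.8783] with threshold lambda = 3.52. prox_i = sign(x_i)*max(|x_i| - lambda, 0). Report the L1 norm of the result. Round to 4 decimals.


Soft-thresholding with lambda = 3.52:
prox(3.6076) = sign(3.6076)*max(|3.6076| - 3.52, 0) = 0.0876
prox(8.8783) = sign(8.8783)*max(|8.8783| - 3.52, 0) = 5.3583
prox(x) = [0.0876, 5.3583]
||prox(x)||_1 = 0.0876 + 5.3583 = 5.4459


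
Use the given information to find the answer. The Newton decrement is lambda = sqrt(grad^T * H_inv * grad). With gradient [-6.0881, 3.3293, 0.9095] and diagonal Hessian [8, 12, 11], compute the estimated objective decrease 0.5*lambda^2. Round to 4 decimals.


Step 1: H is diagonal, so H^(-1) * g = [-0.761, 0.2774, 0.0827].
Step 2: g^T H^(-1) g = sum_i g_i^2 / H_ii
  = (-6.0881)^2/8 + (3.3293)^2/12 + (0.9095)^2/11
  = 4.6331 + 0.9237 + 0.0752 = 5.632
Step 3: Objective decrease = 0.5 * g^T H^(-1) g = 2.816


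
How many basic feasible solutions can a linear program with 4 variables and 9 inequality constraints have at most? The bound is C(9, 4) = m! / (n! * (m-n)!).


Each vertex corresponds to some choice of n active constraints out of m, so the number of vertices is at most C(m, n) = m! / (n!(m-n)!).
m = 9, n = 4
Numerator: 9 * 8 * 7 * 6
Denominator: 4! = 24
C(9, 4) = 126


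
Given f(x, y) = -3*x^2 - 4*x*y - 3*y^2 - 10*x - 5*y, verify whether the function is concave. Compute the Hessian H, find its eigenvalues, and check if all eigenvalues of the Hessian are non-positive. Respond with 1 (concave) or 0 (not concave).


The Hessian of f(x,y) = -3*x^2 - 4*x*y - 3*y^2 - 10*x - 5*y is:
H = [[-6, -4], [-4, -6]]
Trace = -6 - 6 = -12
Determinant = -6*-6 - (-4)^2 = 20
Discriminant = (-12)^2 - 4*20 = 64.0
Eigenvalues: lambda_1 = -10.0, lambda_2 = -2.0
The function is concave.

1


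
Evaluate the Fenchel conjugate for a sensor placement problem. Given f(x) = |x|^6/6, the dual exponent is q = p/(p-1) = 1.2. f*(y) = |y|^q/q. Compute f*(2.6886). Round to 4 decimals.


The conjugate exponent q satisfies 1/p + 1/q = 1.
p = 6, so q = 6/(6 - 1) = 1.2
|y|^q = 2.6886^1.2 = 3.2767
f*(2.6886) = 3.2767 / 1.2 = 2.7306


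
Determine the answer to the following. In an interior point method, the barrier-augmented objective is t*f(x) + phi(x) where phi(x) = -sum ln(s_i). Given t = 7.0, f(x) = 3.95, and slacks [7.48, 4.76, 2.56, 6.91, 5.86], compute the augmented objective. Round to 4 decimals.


Step 1: Compute log-barrier.
ln values: [2.0122, 1.5602, 0.94, 1.933, 1.7681]
phi = -(2.0122 + 1.5602 + 0.94 + 1.933 + 1.7681) = -8.2136
Step 2: Compute augmented objective.
t*f(x) = 7.0*3.95 = 27.65
Total = 27.65 - 8.2136 = 19.4364


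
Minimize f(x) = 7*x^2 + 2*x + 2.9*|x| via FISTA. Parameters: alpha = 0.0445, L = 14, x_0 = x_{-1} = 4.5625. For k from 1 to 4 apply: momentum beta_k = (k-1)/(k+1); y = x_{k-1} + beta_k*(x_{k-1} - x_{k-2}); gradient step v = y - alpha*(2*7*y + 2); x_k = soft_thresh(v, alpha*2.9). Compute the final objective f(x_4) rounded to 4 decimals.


FISTA on f(x) = 7*x^2 + 2*x + 2.9*|x|
L = 14, alpha = 0.0445
Iteration 1: beta = 0.0, y = 4.5625 + 0.0*(4.5625 - 4.5625) = 4.5625
  grad(y) = 65.875, v = y - alpha*grad = 1.6311
  prox(v) = soft_thresh(1.6311, 0.1291) = 1.502
Iteration 2: beta = 0.3333, y = 1.502 + 0.3333*(1.502 - 4.5625) = 0.4819
  grad(y) = 8.7459, v = y - alpha*grad = 0.0927
  prox(v) = soft_thresh(0.0927, 0.1291) = 0.0
Iteration 3: beta = 0.5, y = 0.0 + 0.5*(0.0 - 1.502) = -0.751
  grad(y) = -8.5141, v = y - alpha*grad = -0.3721
  prox(v) = soft_thresh(-0.3721, 0.1291) = -0.2431
Iteration 4: beta = 0.6, y = -0.2431 + 0.6*(-0.2431 - 0.0) = -0.3889
  grad(y) = -3.445, v = y - alpha*grad = -0.2356
  prox(v) = soft_thresh(-0.2356, 0.1291) = -0.1066
f(x_4) = 7*(-0.1066)^2 + 2*(-0.1066) + 2.9*|-0.1066| = 0.1754


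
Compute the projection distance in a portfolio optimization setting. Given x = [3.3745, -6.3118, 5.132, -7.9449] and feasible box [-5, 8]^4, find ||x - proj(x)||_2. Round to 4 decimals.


Project each component onto [-5, 8].
clip(3.3745) = 3.3745, clip(-6.3118) = -5.0, clip(5.132) = 5.132, clip(-7.9449) = -5.0
Projection = [3.3745, -5.0, 5.132, -5.0]
Squared diffs: [0.0, 1.7208, 0.0, 8.6724]
Distance = sqrt(10.3932) = 3.2239


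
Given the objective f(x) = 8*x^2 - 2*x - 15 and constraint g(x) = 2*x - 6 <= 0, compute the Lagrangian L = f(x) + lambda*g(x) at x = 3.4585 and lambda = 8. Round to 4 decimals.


Step 1: Evaluate f(x).
f(3.4585) = 8*3.4585^2 - 2*3.4585 - 15 = 73.7728
Step 2: Evaluate g(x).
g(3.4585) = 2*3.4585 - 6 = 0.917
Step 3: Compute Lagrangian.
L = 73.7728 + 8*0.917 = 81.1088


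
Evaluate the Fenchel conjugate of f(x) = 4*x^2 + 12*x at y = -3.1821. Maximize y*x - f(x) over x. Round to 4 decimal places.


f*(y) = sup_x {y*x - a*x^2 - b*x} = sup_x {(y-b)*x - a*x^2}
FOC: (y - b) - 2a*x = 0 => x* = (y - b)/(2a)
x* = (-3.1821 - 12)/(2*4) = -1.8978
f*(-3.1821) = (y-b)^2/(4a) = (-3.1821 - 12)^2/(4*4)
= 230.4962/16 = 14.406


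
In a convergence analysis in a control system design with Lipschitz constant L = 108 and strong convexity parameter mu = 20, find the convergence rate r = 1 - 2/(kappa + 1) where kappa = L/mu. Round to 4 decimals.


Step 1: Compute the condition number.
kappa = L/mu = 108/20 = 5.4
Step 2: Compute the convergence rate.
r = 1 - 2/(kappa + 1) = 1 - 2*mu/(L + mu) = (L - mu)/(L + mu) = 88/128 = 0.6875


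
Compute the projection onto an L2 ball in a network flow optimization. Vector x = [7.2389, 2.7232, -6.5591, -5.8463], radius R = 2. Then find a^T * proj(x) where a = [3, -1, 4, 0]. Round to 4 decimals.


Step 1: Compute ||x|| (intermediates to 6 decimals).
||x|| = sqrt(7.2389^2 + 2.7232^2 + (-6.5591)^2 + (-5.8463)^2) = 11.705491
Step 2: Project.
Since ||x|| > R, scale = R/||x|| = 2/11.705491 = 0.17086, proj(x) = scale * x
proj(x) = [1.236838, 0.465286, -1.120688, -0.998899]
Step 3: Dot product.
a^T * proj(x) = 3*1.236838 - 1*0.465286 + 4*(-1.120688) + 0*(-0.998899) = -1.2375


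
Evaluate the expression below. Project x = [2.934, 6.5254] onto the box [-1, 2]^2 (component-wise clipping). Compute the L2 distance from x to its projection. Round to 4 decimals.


Project each component onto [-1, 2].
clip(2.934) = 2.0, clip(6.5254) = 2.0
Projection = [2.0, 2.0]
Squared diffs: [0.8724, 20.4792]
Distance = sqrt(21.3516) = 4.6208


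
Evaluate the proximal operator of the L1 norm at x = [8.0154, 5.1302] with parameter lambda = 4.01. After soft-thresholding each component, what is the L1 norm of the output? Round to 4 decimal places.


Soft-thresholding with lambda = 4.01:
prox(8.0154) = sign(8.0154)*max(|8.0154| - 4.01, 0) = 4.0054
prox(5.1302) = sign(5.1302)*max(|5.1302| - 4.01, 0) = 1.1202
prox(x) = [4.0054, 1.1202]
||prox(x)||_1 = 4.0054 + 1.1202 = 5.1256


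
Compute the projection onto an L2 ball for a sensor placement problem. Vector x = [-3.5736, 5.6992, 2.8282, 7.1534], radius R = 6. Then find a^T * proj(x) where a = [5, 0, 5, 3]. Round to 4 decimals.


Step 1: Compute ||x|| (intermediates to 6 decimals).
||x|| = sqrt((-3.5736)^2 + 5.6992^2 + 2.8282^2 + 7.1534^2) = 10.218676
Step 2: Project.
Since ||x|| > R, scale = R/||x|| = 6/10.218676 = 0.58716, proj(x) = scale * x
proj(x) = [-2.098275, 3.346342, 1.660606, 4.20019]
Step 3: Dot product.
a^T * proj(x) = 5*(-2.098275) + 0*3.346342 + 5*1.660606 + 3*4.20019 = 10.4122


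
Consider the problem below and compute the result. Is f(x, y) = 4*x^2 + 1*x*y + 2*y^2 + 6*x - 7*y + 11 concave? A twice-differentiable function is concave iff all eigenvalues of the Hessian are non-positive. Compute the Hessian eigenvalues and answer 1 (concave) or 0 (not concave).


The Hessian of f(x,y) = 4*x^2 + 1*x*y + 2*y^2 + 6*x - 7*y + 11 is:
H = [[8, 1], [1, 4]]
Trace = 8 + 4 = 12
Determinant = 8*4 - (1)^2 = 31
Discriminant = (12)^2 - 4*31 = 20.0
Eigenvalues: lambda_1 = 3.7639, lambda_2 = 8.2361
The function is not concave.

0


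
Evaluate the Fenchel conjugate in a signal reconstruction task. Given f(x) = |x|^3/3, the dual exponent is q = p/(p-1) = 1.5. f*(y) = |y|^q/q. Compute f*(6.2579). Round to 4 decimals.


The conjugate exponent q satisfies 1/p + 1/q = 1.
p = 3, so q = 3/(3 - 1) = 1.5
|y|^q = 6.2579^1.5 = 15.6546
f*(6.2579) = 15.6546 / 1.5 = 10.4364


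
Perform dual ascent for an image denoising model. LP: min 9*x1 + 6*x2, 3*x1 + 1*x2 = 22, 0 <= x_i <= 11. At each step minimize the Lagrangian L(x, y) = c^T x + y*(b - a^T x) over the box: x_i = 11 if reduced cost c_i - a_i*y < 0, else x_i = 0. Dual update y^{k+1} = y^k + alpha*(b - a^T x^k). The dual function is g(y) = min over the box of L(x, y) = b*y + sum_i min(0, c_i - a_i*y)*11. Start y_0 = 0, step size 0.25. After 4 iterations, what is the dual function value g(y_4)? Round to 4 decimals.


Dual ascent for LP: min 9*x1 + 6*x2, 3*x1 + 1*x2 = 22, 0 <= x_i <= 11
Step 1: y^k = 0.0, reduced costs: (9.0, 6.0)
  x^k = (0.0, 0.0), subgradient = b - a^T x = 22.0
  y^{k+1} = 0.0 + 0.25*22.0 = 5.5
Step 2: y^k = 5.5, reduced costs: (-7.5, 0.5)
  x^k = (11.0, 0.0), subgradient = b - a^T x = -11.0
  y^{k+1} = 5.5 + 0.25*-11.0 = 2.75
Step 3: y^k = 2.75, reduced costs: (0.75, 3.25)
  x^k = (0.0, 0.0), subgradient = b - a^T x = 22.0
  y^{k+1} = 2.75 + 0.25*22.0 = 8.25
Step 4: y^k = 8.25, reduced costs: (-15.75, -2.25)
  x^k = (11.0, 11.0), subgradient = b - a^T x = -22.0
  y^{k+1} = 8.25 + 0.25*-22.0 = 2.75
Dual objective at y_4 = 2.75: reduced costs (0.75, 3.25), box minimizer x = (0.0, 0.0)
g(y_4) = b*y + (c1 - a1*y)*x1 + (c2 - a2*y)*x2 = 22*2.75 + 0.75*0.0 + 3.25*0.0 = 60.5 + 0.0 + 0.0 = 60.5


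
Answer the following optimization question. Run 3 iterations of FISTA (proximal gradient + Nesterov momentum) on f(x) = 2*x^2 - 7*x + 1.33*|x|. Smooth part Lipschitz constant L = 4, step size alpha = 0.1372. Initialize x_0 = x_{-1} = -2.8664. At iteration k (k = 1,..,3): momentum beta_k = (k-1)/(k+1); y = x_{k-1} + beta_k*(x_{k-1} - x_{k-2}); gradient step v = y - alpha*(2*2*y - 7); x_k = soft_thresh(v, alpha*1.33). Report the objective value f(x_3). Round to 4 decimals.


FISTA on f(x) = 2*x^2 - 7*x + 1.33*|x|
L = 4, alpha = 0.1372
Iteration 1: beta = 0.0, y = -2.8664 + 0.0*(-2.8664 + 2.8664) = -2.8664
  grad(y) = -18.4656, v = y - alpha*grad = -0.3329
  prox(v) = soft_thresh(-0.3329, 0.1825) = -0.1504
Iteration 2: beta = 0.3333, y = -0.1504 + 0.3333*(-0.1504 + 2.8664) = 0.7549
  grad(y) = -3.9805, v = y - alpha*grad = 1.301
  prox(v) = soft_thresh(1.301, 0.1825) = 1.1185
Iteration 3: beta = 0.5, y = 1.1185 + 0.5*(1.1185 + 0.1504) = 1.753
  grad(y) = 0.012, v = y - alpha*grad = 1.7514
  prox(v) = soft_thresh(1.7514, 0.1825) = 1.5689
f(x_3) = 2*1.5689^2 - 7*1.5689 + 1.33*|1.5689| = -3.9728


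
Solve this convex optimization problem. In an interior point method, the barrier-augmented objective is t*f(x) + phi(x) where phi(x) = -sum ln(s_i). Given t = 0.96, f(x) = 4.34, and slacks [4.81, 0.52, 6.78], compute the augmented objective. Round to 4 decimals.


Step 1: Compute log-barrier.
ln values: [1.5707, -0.6539, 1.914]
phi = -(1.5707 - 0.6539 + 1.914) = -2.8307
Step 2: Compute augmented objective.
t*f(x) = 0.96*4.34 = 4.1664
Total = 4.1664 - 2.8307 = 1.3357


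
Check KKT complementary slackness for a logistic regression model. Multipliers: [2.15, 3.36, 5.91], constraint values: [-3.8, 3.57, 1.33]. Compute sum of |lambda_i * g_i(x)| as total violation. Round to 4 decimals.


KKT complementary slackness check:
lambda_1 * g_1 = 2.15 * -3.8 = -8.17
lambda_2 * g_2 = 3.36 * 3.57 = 11.9952
lambda_3 * g_3 = 5.91 * 1.33 = 7.8603
Total violation = 8.17 + 11.9952 + 7.8603 = 28.0255


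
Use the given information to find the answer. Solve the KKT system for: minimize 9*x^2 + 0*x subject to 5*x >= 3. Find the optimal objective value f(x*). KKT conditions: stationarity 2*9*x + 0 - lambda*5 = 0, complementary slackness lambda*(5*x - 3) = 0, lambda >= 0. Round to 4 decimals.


Step 1: Try lambda = 0 (constraint inactive).
x_unc = 0/(2*9) = 0.0
Check: 5*0.0 = 0.0 < 3 -- violated!
Step 2: Constraint must be active: 5*x = 3
x* = 3/5 = 0.6
lambda = (2*9*0.6 + 0)/5 = 2.16
Step 3: Compute optimal value.
f(x*) = 9*0.6^2 + 0*0.6 = 3.24


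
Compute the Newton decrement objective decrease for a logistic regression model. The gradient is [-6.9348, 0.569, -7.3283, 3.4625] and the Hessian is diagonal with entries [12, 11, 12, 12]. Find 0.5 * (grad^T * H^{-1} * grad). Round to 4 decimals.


Step 1: H is diagonal, so H^(-1) * g = [-0.5779, 0.0517, -0.6107, 0.2885].
Step 2: g^T H^(-1) g = sum_i g_i^2 / H_ii
  = (-6.9348)^2/12 + (0.569)^2/11 + (-7.3283)^2/12 + (3.4625)^2/12
  = 4.0076 + 0.0294 + 4.4753 + 0.9991 = 9.5115
Step 3: Objective decrease = 0.5 * g^T H^(-1) g = 4.7557


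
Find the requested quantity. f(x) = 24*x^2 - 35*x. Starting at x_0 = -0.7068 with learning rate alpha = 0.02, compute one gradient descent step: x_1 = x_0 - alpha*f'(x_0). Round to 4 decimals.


We compute the gradient at x_0 and apply the update.
f'(x) = 48*x - 35
f'(-0.7068) = 48*-0.7068 - 35 = -68.9264
x_1 = -0.7068 - 0.02*-68.9264 = 0.6717


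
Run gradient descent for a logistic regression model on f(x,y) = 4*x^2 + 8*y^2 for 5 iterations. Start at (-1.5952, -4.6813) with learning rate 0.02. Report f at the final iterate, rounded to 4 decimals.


Gradient descent on f(x,y) = 4*x^2 + 8*y^2.
Starting point: (-1.5952, -4.6813), alpha = 0.02
Step 1: grad_x = 2*4*-1.5952 = -12.7616, grad_y = 2*8*-4.6813 = -74.9008
  x_1 = -1.5952 - 0.02*-12.7616 = -1.34
  y_1 = -4.6813 - 0.02*-74.9008 = -3.1833
Step 2: grad_x = 2*4*-1.34 = -10.7197, grad_y = 2*8*-3.1833 = -50.9325
  x_2 = -1.34 - 0.02*-10.7197 = -1.1256
  y_2 = -3.1833 - 0.02*-50.9325 = -2.1646
Step 3: grad_x = 2*4*-1.1256 = -9.0046, grad_y = 2*8*-2.1646 = -34.6341
  x_3 = -1.1256 - 0.02*-9.0046 = -0.9455
  y_3 = -2.1646 - 0.02*-34.6341 = -1.472
Step 4: grad_x = 2*4*-0.9455 = -7.5639, grad_y = 2*8*-1.472 = -23.5512
  x_4 = -0.9455 - 0.02*-7.5639 = -0.7942
  y_4 = -1.472 - 0.02*-23.5512 = -1.0009
Step 5: grad_x = 2*4*-0.7942 = -6.3536, grad_y = 2*8*-1.0009 = -16.0148
  x_5 = -0.7942 - 0.02*-6.3536 = -0.6671
  y_5 = -1.0009 - 0.02*-16.0148 = -0.6806
f(-0.6671, -0.6806) = 4*(-0.6671)^2 + 8*(-0.6806)^2 = 5.4863


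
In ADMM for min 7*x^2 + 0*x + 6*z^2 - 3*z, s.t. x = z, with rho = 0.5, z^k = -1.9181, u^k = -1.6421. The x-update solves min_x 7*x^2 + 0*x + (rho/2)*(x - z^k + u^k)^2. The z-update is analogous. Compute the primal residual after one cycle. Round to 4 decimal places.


ADMM iteration with rho = 0.5, z^k = -1.9181, u^k = -1.6421
Step 1: x-update.
Minimize 7*x^2 + 0*x + (0.5/2)*(x + 1.9181 - 1.6421)^2
FOC: (2*7 + 0.5)*x = 0 + 0.5*(-1.9181 + 1.6421)
x^{k+1} = -0.0095
Step 2: z-update.
Minimize 6*z^2 - 3*z + (0.5/2)*(-0.0095 - z - 1.6421)^2
FOC: (2*6 + 0.5)*z = 3 + 0.5*(-0.0095 - 1.6421)
z^{k+1} = 0.1739
Step 3: u-update.
u^{k+1} = -1.6421 - 0.0095 - 0.1739 = -1.8256
Step 4: Primal residual = |-0.0095 - 0.1739| = 0.1835


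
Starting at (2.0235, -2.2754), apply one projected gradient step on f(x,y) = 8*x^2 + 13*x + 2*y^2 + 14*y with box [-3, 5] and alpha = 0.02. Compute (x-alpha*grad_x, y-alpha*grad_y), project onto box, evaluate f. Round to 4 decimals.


Step 1: Compute gradient at (2.0235, -2.2754).
grad_x = 2*8*2.0235 + 13 = 45.376
grad_y = 2*2*-2.2754 + 14 = 4.8984
Step 2: Gradient step.
x_raw = 2.0235 - 0.02*45.376 = 1.116
y_raw = -2.2754 - 0.02*4.8984 = -2.3734
Step 3: Project onto [-3, 5].
x_proj = clip(1.116) = 1.116
y_proj = clip(-2.3734) = -2.3734
Step 4: Evaluate f.
f(1.116, -2.3734) = 2.5096


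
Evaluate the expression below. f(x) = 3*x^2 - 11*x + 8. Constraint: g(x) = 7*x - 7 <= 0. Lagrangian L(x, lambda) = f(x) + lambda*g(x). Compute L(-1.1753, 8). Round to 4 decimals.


Step 1: Evaluate f(x).
f(-1.1753) = 3*(-1.1753)^2 - 11*(-1.1753) + 8 = 25.0723
Step 2: Evaluate g(x).
g(-1.1753) = 7*-1.1753 - 7 = -15.2271
Step 3: Compute Lagrangian.
L = 25.0723 + 8*-15.2271 = -96.7445


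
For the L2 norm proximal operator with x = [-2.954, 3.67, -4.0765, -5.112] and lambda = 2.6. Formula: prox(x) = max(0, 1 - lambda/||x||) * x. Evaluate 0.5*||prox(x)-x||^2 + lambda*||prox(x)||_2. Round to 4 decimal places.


Step 1: Compute ||x||.
||x|| = 8.0589
Step 2: Compute scaling factor.
scale = max(0, 1 - 2.6/8.0589) = 0.6774
Step 3: prox(x) = [-2.001, 2.486, -2.7613, -3.4627]
||prox(x)|| = 5.4589
Step 4: Proximal objective.
0.5*||prox-x||^2 = 3.38
lambda*||prox|| = 14.1931
Total = 17.5731


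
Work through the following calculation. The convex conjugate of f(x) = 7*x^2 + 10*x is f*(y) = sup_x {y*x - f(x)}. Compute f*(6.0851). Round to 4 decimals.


f*(y) = sup_x {y*x - a*x^2 - b*x} = sup_x {(y-b)*x - a*x^2}
FOC: (y - b) - 2a*x = 0 => x* = (y - b)/(2a)
x* = (6.0851 - 10)/(2*7) = -0.2796
f*(6.0851) = (y-b)^2/(4a) = (6.0851 - 10)^2/(4*7)
= 15.3264/28 = 0.5474


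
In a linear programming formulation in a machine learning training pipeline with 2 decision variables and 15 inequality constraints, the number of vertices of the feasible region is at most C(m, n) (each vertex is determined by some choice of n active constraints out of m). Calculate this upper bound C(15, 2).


Each vertex corresponds to some choice of n active constraints out of m, so the number of vertices is at most C(m, n) = m! / (n!(m-n)!).
m = 15, n = 2
Numerator: 15 * 14
Denominator: 2! = 2
C(15, 2) = 105


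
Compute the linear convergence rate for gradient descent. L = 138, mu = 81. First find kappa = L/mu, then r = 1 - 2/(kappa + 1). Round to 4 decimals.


Step 1: Compute the condition number.
kappa = L/mu = 138/81 = 1.7037
Step 2: Compute the convergence rate.
r = 1 - 2/(kappa + 1) = 1 - 2*mu/(L + mu) = (L - mu)/(L + mu) = 57/219 = 0.2603


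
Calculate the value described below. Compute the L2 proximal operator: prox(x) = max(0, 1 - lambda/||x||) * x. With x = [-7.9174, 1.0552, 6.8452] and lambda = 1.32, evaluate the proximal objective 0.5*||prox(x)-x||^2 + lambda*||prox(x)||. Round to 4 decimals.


Step 1: Compute ||x||.
||x|| = 10.5193
Step 2: Compute scaling factor.
scale = max(0, 1 - 1.32/10.5193) = 0.8745
Step 3: prox(x) = [-6.9239, 0.9228, 5.9862]
||prox(x)|| = 9.1993
Step 4: Proximal objective.
0.5*||prox-x||^2 = 0.8712
lambda*||prox|| = 12.1431
Total = 13.0143


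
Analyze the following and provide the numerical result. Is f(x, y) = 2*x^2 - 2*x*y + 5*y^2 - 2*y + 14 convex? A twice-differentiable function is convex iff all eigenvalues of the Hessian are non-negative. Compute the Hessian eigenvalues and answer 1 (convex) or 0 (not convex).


The Hessian of f(x,y) = 2*x^2 - 2*x*y + 5*y^2 - 2*y + 14 is:
H = [[4, -2], [-2, 10]]
Trace = 4 + 10 = 14
Determinant = 4*10 - (-2)^2 = 36
Discriminant = (14)^2 - 4*36 = 52.0
Eigenvalues: lambda_1 = 3.3944, lambda_2 = 10.6056
The function is convex.

1


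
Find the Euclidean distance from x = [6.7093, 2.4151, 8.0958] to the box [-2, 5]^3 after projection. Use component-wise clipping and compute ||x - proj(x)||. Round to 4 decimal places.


Project each component onto [-2, 5].
clip(6.7093) = 5.0, clip(2.4151) = 2.4151, clip(8.0958) = 5.0
Projection = [5.0, 2.4151, 5.0]
Squared diffs: [2.9217, 0.0, 9.584]
Distance = sqrt(12.5057) = 3.5363


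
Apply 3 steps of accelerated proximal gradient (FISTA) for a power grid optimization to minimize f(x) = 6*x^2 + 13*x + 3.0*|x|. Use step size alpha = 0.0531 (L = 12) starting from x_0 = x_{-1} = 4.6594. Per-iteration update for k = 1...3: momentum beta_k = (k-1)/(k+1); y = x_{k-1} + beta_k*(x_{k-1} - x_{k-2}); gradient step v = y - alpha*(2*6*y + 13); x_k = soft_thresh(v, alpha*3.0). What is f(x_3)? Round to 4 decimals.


FISTA on f(x) = 6*x^2 + 13*x + 3.0*|x|
L = 12, alpha = 0.0531
Iteration 1: beta = 0.0, y = 4.6594 + 0.0*(4.6594 - 4.6594) = 4.6594
  grad(y) = 68.9128, v = y - alpha*grad = 1.0001
  prox(v) = soft_thresh(1.0001, 0.1593) = 0.8408
Iteration 2: beta = 0.3333, y = 0.8408 + 0.3333*(0.8408 - 4.6594) = -0.432
  grad(y) = 7.8157, v = y - alpha*grad = -0.847
  prox(v) = soft_thresh(-0.847, 0.1593) = -0.6877
Iteration 3: beta = 0.5, y = -0.6877 + 0.5*(-0.6877 - 0.8408) = -1.452
  grad(y) = -4.4243, v = y - alpha*grad = -1.2171
  prox(v) = soft_thresh(-1.2171, 0.1593) = -1.0578
f(x_3) = 6*(-1.0578)^2 + 13*(-1.0578) + 3.0*|-1.0578| = -3.8644


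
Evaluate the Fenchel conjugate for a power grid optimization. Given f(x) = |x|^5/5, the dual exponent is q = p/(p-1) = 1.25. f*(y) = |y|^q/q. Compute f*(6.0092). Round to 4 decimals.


The conjugate exponent q satisfies 1/p + 1/q = 1.
p = 5, so q = 5/(5 - 1) = 1.25
|y|^q = 6.0092^1.25 = 9.4085
f*(6.0092) = 9.4085 / 1.25 = 7.5268


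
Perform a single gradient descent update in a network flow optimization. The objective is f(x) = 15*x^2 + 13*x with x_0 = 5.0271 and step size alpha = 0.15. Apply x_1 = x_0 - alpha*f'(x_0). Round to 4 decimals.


We compute the gradient at x_0 and apply the update.
f'(x) = 30*x + 13
f'(5.0271) = 30*5.0271 + 13 = 163.813
x_1 = 5.0271 - 0.15*163.813 = -19.5449


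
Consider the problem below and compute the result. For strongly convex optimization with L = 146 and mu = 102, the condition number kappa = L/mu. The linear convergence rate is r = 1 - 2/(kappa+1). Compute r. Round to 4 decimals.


Step 1: Compute the condition number.
kappa = L/mu = 146/102 = 1.4314
Step 2: Compute the convergence rate.
r = 1 - 2/(kappa + 1) = 1 - 2*mu/(L + mu) = (L - mu)/(L + mu) = 44/248 = 0.1774


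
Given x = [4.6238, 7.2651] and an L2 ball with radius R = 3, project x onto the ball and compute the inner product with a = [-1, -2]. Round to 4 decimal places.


Step 1: Compute ||x|| (intermediates to 6 decimals).
||x|| = sqrt(4.6238^2 + 7.2651^2) = 8.61169
Step 2: Project.
Since ||x|| > R, scale = R/||x|| = 3/8.61169 = 0.348364, proj(x) = scale * x
proj(x) = [1.610765, 2.530899]
Step 3: Dot product.
a^T * proj(x) = -1*1.610765 - 2*2.530899 = -6.6726


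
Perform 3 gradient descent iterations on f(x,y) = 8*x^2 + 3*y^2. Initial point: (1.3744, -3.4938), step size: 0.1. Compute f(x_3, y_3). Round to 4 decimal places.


Gradient descent on f(x,y) = 8*x^2 + 3*y^2.
Starting point: (1.3744, -3.4938), alpha = 0.1
Step 1: grad_x = 2*8*1.3744 = 21.9904, grad_y = 2*3*-3.4938 = -20.9628
  x_1 = 1.3744 - 0.1*21.9904 = -0.8246
  y_1 = -3.4938 - 0.1*-20.9628 = -1.3975
Step 2: grad_x = 2*8*-0.8246 = -13.1942, grad_y = 2*3*-1.3975 = -8.3851
  x_2 = -0.8246 - 0.1*-13.1942 = 0.4948
  y_2 = -1.3975 - 0.1*-8.3851 = -0.559
Step 3: grad_x = 2*8*0.4948 = 7.9165, grad_y = 2*3*-0.559 = -3.354
  x_3 = 0.4948 - 0.1*7.9165 = -0.2969
  y_3 = -0.559 - 0.1*-3.354 = -0.2236
f(-0.2969, -0.2236) = 8*(-0.2969)^2 + 3*(-0.2236)^2 = 0.8551
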